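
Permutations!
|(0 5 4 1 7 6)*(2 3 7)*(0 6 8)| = |(0 5 4 1 2 3 7 8)| = 8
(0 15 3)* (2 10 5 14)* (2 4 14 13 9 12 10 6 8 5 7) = (0 15 3)(2 6 8 5 13 9 12 10 7)(4 14) = [15, 1, 6, 0, 14, 13, 8, 2, 5, 12, 7, 11, 10, 9, 4, 3]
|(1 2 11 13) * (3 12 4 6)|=4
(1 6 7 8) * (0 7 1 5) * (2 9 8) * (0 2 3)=(0 7 3)(1 6)(2 9 8 5)=[7, 6, 9, 0, 4, 2, 1, 3, 5, 8]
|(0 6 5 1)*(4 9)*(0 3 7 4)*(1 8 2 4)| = |(0 6 5 8 2 4 9)(1 3 7)| = 21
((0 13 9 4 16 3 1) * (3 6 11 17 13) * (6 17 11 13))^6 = (17) = [0, 1, 2, 3, 4, 5, 6, 7, 8, 9, 10, 11, 12, 13, 14, 15, 16, 17]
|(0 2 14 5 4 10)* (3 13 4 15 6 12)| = |(0 2 14 5 15 6 12 3 13 4 10)| = 11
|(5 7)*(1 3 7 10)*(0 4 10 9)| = |(0 4 10 1 3 7 5 9)| = 8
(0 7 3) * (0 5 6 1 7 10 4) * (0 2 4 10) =(10)(1 7 3 5 6)(2 4) =[0, 7, 4, 5, 2, 6, 1, 3, 8, 9, 10]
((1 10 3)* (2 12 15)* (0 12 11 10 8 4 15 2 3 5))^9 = [11, 3, 5, 15, 8, 2, 6, 7, 1, 9, 12, 0, 10, 13, 14, 4] = (0 11)(1 3 15 4 8)(2 5)(10 12)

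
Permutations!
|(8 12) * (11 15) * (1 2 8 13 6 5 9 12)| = 30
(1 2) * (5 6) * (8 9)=(1 2)(5 6)(8 9)=[0, 2, 1, 3, 4, 6, 5, 7, 9, 8]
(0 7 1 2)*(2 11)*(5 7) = [5, 11, 0, 3, 4, 7, 6, 1, 8, 9, 10, 2] = (0 5 7 1 11 2)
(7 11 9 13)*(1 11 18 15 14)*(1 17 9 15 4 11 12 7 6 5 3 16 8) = (1 12 7 18 4 11 15 14 17 9 13 6 5 3 16 8) = [0, 12, 2, 16, 11, 3, 5, 18, 1, 13, 10, 15, 7, 6, 17, 14, 8, 9, 4]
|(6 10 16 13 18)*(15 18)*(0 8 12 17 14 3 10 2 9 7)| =|(0 8 12 17 14 3 10 16 13 15 18 6 2 9 7)| =15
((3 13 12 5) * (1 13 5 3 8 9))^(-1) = (1 9 8 5 3 12 13) = [0, 9, 2, 12, 4, 3, 6, 7, 5, 8, 10, 11, 13, 1]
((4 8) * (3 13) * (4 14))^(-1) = (3 13)(4 14 8) = [0, 1, 2, 13, 14, 5, 6, 7, 4, 9, 10, 11, 12, 3, 8]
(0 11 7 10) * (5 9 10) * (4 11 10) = (0 10)(4 11 7 5 9) = [10, 1, 2, 3, 11, 9, 6, 5, 8, 4, 0, 7]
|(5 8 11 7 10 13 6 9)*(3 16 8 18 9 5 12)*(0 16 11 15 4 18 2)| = 16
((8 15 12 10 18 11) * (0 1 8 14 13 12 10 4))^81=[10, 18, 2, 3, 15, 5, 6, 7, 11, 9, 13, 4, 8, 1, 0, 14, 16, 17, 12]=(0 10 13 1 18 12 8 11 4 15 14)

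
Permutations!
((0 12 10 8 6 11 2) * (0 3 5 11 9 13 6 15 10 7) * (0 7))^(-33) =(15)(0 12)(2 11 5 3) =[12, 1, 11, 2, 4, 3, 6, 7, 8, 9, 10, 5, 0, 13, 14, 15]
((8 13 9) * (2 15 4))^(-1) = (2 4 15)(8 9 13) = [0, 1, 4, 3, 15, 5, 6, 7, 9, 13, 10, 11, 12, 8, 14, 2]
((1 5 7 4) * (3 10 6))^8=(3 6 10)=[0, 1, 2, 6, 4, 5, 10, 7, 8, 9, 3]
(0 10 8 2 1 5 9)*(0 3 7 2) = (0 10 8)(1 5 9 3 7 2) = [10, 5, 1, 7, 4, 9, 6, 2, 0, 3, 8]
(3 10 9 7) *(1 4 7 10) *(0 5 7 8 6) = (0 5 7 3 1 4 8 6)(9 10) = [5, 4, 2, 1, 8, 7, 0, 3, 6, 10, 9]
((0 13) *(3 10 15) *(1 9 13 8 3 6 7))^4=[15, 8, 2, 7, 4, 5, 13, 0, 6, 3, 1, 11, 12, 10, 14, 9]=(0 15 9 3 7)(1 8 6 13 10)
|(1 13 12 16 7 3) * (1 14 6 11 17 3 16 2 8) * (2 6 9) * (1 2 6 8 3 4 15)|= |(1 13 12 8 2 3 14 9 6 11 17 4 15)(7 16)|= 26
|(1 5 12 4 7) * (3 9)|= 10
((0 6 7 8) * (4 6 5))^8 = [4, 1, 2, 3, 7, 6, 8, 0, 5] = (0 4 7)(5 6 8)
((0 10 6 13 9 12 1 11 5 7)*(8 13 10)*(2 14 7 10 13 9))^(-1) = [7, 12, 13, 3, 4, 11, 10, 14, 0, 8, 5, 1, 9, 6, 2] = (0 7 14 2 13 6 10 5 11 1 12 9 8)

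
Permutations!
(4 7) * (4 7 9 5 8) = (4 9 5 8) = [0, 1, 2, 3, 9, 8, 6, 7, 4, 5]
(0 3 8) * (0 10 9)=[3, 1, 2, 8, 4, 5, 6, 7, 10, 0, 9]=(0 3 8 10 9)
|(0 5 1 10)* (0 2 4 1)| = |(0 5)(1 10 2 4)| = 4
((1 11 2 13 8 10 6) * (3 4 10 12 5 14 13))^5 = (14)(1 10 3 11 6 4 2) = [0, 10, 1, 11, 2, 5, 4, 7, 8, 9, 3, 6, 12, 13, 14]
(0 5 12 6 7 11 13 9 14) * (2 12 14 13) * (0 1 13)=(0 5 14 1 13 9)(2 12 6 7 11)=[5, 13, 12, 3, 4, 14, 7, 11, 8, 0, 10, 2, 6, 9, 1]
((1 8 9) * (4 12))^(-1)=(1 9 8)(4 12)=[0, 9, 2, 3, 12, 5, 6, 7, 1, 8, 10, 11, 4]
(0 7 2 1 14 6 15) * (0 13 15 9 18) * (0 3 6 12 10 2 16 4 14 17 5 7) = (1 17 5 7 16 4 14 12 10 2)(3 6 9 18)(13 15) = [0, 17, 1, 6, 14, 7, 9, 16, 8, 18, 2, 11, 10, 15, 12, 13, 4, 5, 3]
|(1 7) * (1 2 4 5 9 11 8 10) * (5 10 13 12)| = |(1 7 2 4 10)(5 9 11 8 13 12)| = 30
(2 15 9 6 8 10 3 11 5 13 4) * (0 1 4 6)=(0 1 4 2 15 9)(3 11 5 13 6 8 10)=[1, 4, 15, 11, 2, 13, 8, 7, 10, 0, 3, 5, 12, 6, 14, 9]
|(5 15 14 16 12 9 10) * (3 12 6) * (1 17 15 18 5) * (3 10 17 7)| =22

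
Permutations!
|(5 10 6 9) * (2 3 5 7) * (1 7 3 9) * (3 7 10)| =6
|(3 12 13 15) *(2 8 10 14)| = |(2 8 10 14)(3 12 13 15)| = 4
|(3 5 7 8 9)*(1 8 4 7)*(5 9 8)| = |(1 5)(3 9)(4 7)| = 2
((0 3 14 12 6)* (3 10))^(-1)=(0 6 12 14 3 10)=[6, 1, 2, 10, 4, 5, 12, 7, 8, 9, 0, 11, 14, 13, 3]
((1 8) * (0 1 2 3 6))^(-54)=(8)=[0, 1, 2, 3, 4, 5, 6, 7, 8]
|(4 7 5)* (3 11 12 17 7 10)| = |(3 11 12 17 7 5 4 10)| = 8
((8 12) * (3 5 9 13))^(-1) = [0, 1, 2, 13, 4, 3, 6, 7, 12, 5, 10, 11, 8, 9] = (3 13 9 5)(8 12)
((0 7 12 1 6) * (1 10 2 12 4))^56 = [7, 6, 10, 3, 1, 5, 0, 4, 8, 9, 12, 11, 2] = (0 7 4 1 6)(2 10 12)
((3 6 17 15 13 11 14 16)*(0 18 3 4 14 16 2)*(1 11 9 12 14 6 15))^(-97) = (0 3 13 12 2 18 15 9 14)(1 17 6 4 16 11) = [3, 17, 18, 13, 16, 5, 4, 7, 8, 14, 10, 1, 2, 12, 0, 9, 11, 6, 15]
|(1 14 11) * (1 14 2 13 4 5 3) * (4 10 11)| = |(1 2 13 10 11 14 4 5 3)| = 9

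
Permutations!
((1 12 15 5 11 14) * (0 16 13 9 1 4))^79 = (0 13 1 15 11 4 16 9 12 5 14) = [13, 15, 2, 3, 16, 14, 6, 7, 8, 12, 10, 4, 5, 1, 0, 11, 9]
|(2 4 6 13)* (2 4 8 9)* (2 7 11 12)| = 6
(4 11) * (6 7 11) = (4 6 7 11) = [0, 1, 2, 3, 6, 5, 7, 11, 8, 9, 10, 4]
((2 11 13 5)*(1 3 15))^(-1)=[0, 15, 5, 1, 4, 13, 6, 7, 8, 9, 10, 2, 12, 11, 14, 3]=(1 15 3)(2 5 13 11)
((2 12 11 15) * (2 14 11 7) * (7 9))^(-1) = (2 7 9 12)(11 14 15) = [0, 1, 7, 3, 4, 5, 6, 9, 8, 12, 10, 14, 2, 13, 15, 11]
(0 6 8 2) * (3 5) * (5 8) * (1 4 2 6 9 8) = (0 9 8 6 5 3 1 4 2) = [9, 4, 0, 1, 2, 3, 5, 7, 6, 8]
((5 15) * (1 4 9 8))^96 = (15) = [0, 1, 2, 3, 4, 5, 6, 7, 8, 9, 10, 11, 12, 13, 14, 15]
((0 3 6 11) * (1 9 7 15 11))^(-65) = (0 11 15 7 9 1 6 3) = [11, 6, 2, 0, 4, 5, 3, 9, 8, 1, 10, 15, 12, 13, 14, 7]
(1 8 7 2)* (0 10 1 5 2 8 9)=(0 10 1 9)(2 5)(7 8)=[10, 9, 5, 3, 4, 2, 6, 8, 7, 0, 1]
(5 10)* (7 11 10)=(5 7 11 10)=[0, 1, 2, 3, 4, 7, 6, 11, 8, 9, 5, 10]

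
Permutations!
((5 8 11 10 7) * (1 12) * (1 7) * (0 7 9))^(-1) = (0 9 12 1 10 11 8 5 7) = [9, 10, 2, 3, 4, 7, 6, 0, 5, 12, 11, 8, 1]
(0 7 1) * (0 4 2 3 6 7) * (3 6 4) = (1 3 4 2 6 7) = [0, 3, 6, 4, 2, 5, 7, 1]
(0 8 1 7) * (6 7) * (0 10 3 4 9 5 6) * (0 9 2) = (0 8 1 9 5 6 7 10 3 4 2) = [8, 9, 0, 4, 2, 6, 7, 10, 1, 5, 3]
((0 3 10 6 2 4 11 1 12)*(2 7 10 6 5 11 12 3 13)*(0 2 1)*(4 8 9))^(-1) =[11, 13, 12, 1, 9, 10, 3, 6, 2, 8, 7, 5, 4, 0] =(0 11 5 10 7 6 3 1 13)(2 12 4 9 8)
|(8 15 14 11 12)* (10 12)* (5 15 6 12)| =|(5 15 14 11 10)(6 12 8)| =15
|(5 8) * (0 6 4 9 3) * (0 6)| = 4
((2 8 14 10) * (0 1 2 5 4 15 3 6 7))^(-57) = (0 8 5 3)(1 14 4 6)(2 10 15 7) = [8, 14, 10, 0, 6, 3, 1, 2, 5, 9, 15, 11, 12, 13, 4, 7]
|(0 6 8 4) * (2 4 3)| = |(0 6 8 3 2 4)| = 6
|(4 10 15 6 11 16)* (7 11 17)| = 8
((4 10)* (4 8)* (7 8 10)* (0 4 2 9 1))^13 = (10)(0 1 9 2 8 7 4) = [1, 9, 8, 3, 0, 5, 6, 4, 7, 2, 10]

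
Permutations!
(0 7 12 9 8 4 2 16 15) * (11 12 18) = (0 7 18 11 12 9 8 4 2 16 15) = [7, 1, 16, 3, 2, 5, 6, 18, 4, 8, 10, 12, 9, 13, 14, 0, 15, 17, 11]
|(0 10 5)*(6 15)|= 6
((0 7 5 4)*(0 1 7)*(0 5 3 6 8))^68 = (0 7)(1 8)(3 5)(4 6) = [7, 8, 2, 5, 6, 3, 4, 0, 1]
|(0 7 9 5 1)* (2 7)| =|(0 2 7 9 5 1)| =6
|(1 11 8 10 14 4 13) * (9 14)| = |(1 11 8 10 9 14 4 13)| = 8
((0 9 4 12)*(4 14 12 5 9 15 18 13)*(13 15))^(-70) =(18) =[0, 1, 2, 3, 4, 5, 6, 7, 8, 9, 10, 11, 12, 13, 14, 15, 16, 17, 18]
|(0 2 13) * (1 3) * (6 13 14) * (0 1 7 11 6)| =|(0 2 14)(1 3 7 11 6 13)| =6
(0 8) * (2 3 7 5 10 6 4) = (0 8)(2 3 7 5 10 6 4) = [8, 1, 3, 7, 2, 10, 4, 5, 0, 9, 6]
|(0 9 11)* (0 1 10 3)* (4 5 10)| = |(0 9 11 1 4 5 10 3)| = 8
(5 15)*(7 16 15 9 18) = (5 9 18 7 16 15) = [0, 1, 2, 3, 4, 9, 6, 16, 8, 18, 10, 11, 12, 13, 14, 5, 15, 17, 7]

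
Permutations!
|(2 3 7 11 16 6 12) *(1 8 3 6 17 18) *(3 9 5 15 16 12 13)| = 56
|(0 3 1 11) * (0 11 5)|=4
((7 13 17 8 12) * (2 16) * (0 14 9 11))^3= [11, 1, 16, 3, 4, 5, 6, 8, 13, 14, 10, 9, 17, 12, 0, 15, 2, 7]= (0 11 9 14)(2 16)(7 8 13 12 17)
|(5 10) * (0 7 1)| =6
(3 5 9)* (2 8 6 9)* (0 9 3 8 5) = (0 9 8 6 3)(2 5) = [9, 1, 5, 0, 4, 2, 3, 7, 6, 8]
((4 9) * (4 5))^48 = [0, 1, 2, 3, 4, 5, 6, 7, 8, 9] = (9)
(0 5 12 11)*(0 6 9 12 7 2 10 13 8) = (0 5 7 2 10 13 8)(6 9 12 11) = [5, 1, 10, 3, 4, 7, 9, 2, 0, 12, 13, 6, 11, 8]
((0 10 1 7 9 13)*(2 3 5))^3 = (0 7)(1 13)(9 10) = [7, 13, 2, 3, 4, 5, 6, 0, 8, 10, 9, 11, 12, 1]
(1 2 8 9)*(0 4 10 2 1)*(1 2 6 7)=(0 4 10 6 7 1 2 8 9)=[4, 2, 8, 3, 10, 5, 7, 1, 9, 0, 6]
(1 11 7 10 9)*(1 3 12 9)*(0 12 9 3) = (0 12 3 9)(1 11 7 10) = [12, 11, 2, 9, 4, 5, 6, 10, 8, 0, 1, 7, 3]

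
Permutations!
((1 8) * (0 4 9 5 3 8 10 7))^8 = (0 7 10 1 8 3 5 9 4) = [7, 8, 2, 5, 0, 9, 6, 10, 3, 4, 1]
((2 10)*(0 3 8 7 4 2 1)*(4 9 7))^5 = (0 10 4 3 1 2 8)(7 9) = [10, 2, 8, 1, 3, 5, 6, 9, 0, 7, 4]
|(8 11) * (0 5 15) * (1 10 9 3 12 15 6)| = 18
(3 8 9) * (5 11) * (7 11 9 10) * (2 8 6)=(2 8 10 7 11 5 9 3 6)=[0, 1, 8, 6, 4, 9, 2, 11, 10, 3, 7, 5]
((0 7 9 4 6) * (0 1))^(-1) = [1, 6, 2, 3, 9, 5, 4, 0, 8, 7] = (0 1 6 4 9 7)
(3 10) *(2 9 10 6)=(2 9 10 3 6)=[0, 1, 9, 6, 4, 5, 2, 7, 8, 10, 3]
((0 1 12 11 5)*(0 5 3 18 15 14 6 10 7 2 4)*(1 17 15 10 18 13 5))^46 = (0 10 15 2 6)(1 13 11)(3 12 5)(4 18 17 7 14) = [10, 13, 6, 12, 18, 3, 0, 14, 8, 9, 15, 1, 5, 11, 4, 2, 16, 7, 17]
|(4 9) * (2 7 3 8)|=|(2 7 3 8)(4 9)|=4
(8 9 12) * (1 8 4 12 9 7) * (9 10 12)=[0, 8, 2, 3, 9, 5, 6, 1, 7, 10, 12, 11, 4]=(1 8 7)(4 9 10 12)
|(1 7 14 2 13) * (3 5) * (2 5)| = |(1 7 14 5 3 2 13)| = 7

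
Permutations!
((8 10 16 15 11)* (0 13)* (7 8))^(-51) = [13, 1, 2, 3, 4, 5, 6, 16, 15, 9, 11, 10, 12, 0, 14, 8, 7] = (0 13)(7 16)(8 15)(10 11)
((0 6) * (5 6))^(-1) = [6, 1, 2, 3, 4, 0, 5] = (0 6 5)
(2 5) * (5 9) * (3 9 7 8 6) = [0, 1, 7, 9, 4, 2, 3, 8, 6, 5] = (2 7 8 6 3 9 5)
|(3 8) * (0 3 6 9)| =5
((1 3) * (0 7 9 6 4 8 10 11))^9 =(0 7 9 6 4 8 10 11)(1 3) =[7, 3, 2, 1, 8, 5, 4, 9, 10, 6, 11, 0]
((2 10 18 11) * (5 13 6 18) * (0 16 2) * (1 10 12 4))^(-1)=[11, 4, 16, 3, 12, 10, 13, 7, 8, 9, 1, 18, 2, 5, 14, 15, 0, 17, 6]=(0 11 18 6 13 5 10 1 4 12 2 16)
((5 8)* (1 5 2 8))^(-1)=[0, 5, 8, 3, 4, 1, 6, 7, 2]=(1 5)(2 8)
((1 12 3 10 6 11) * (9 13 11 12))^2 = (1 13)(3 6)(9 11)(10 12) = [0, 13, 2, 6, 4, 5, 3, 7, 8, 11, 12, 9, 10, 1]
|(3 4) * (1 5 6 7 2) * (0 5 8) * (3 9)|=|(0 5 6 7 2 1 8)(3 4 9)|=21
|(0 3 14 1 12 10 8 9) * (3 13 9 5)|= 21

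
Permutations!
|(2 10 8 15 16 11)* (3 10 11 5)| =6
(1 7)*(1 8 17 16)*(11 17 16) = [0, 7, 2, 3, 4, 5, 6, 8, 16, 9, 10, 17, 12, 13, 14, 15, 1, 11] = (1 7 8 16)(11 17)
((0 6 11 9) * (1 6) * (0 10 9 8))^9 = (0 8 11 6 1)(9 10) = [8, 0, 2, 3, 4, 5, 1, 7, 11, 10, 9, 6]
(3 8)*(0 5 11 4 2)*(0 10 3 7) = (0 5 11 4 2 10 3 8 7) = [5, 1, 10, 8, 2, 11, 6, 0, 7, 9, 3, 4]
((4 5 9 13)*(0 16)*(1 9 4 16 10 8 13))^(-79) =[10, 9, 2, 3, 5, 4, 6, 7, 13, 1, 8, 11, 12, 16, 14, 15, 0] =(0 10 8 13 16)(1 9)(4 5)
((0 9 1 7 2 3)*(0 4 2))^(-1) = (0 7 1 9)(2 4 3) = [7, 9, 4, 2, 3, 5, 6, 1, 8, 0]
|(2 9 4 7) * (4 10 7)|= 4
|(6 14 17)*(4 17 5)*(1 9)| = |(1 9)(4 17 6 14 5)| = 10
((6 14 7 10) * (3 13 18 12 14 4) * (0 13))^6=(0 10 18 4 14)(3 7 13 6 12)=[10, 1, 2, 7, 14, 5, 12, 13, 8, 9, 18, 11, 3, 6, 0, 15, 16, 17, 4]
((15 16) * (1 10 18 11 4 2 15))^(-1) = [0, 16, 4, 3, 11, 5, 6, 7, 8, 9, 1, 18, 12, 13, 14, 2, 15, 17, 10] = (1 16 15 2 4 11 18 10)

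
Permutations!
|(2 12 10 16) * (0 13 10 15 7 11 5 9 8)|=12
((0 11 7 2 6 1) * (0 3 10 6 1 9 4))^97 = [6, 11, 0, 7, 10, 5, 1, 4, 8, 3, 2, 9] = (0 6 1 11 9 3 7 4 10 2)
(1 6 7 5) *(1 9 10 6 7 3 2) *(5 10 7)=(1 5 9 7 10 6 3 2)=[0, 5, 1, 2, 4, 9, 3, 10, 8, 7, 6]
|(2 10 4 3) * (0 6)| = |(0 6)(2 10 4 3)| = 4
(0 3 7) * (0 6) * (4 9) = (0 3 7 6)(4 9) = [3, 1, 2, 7, 9, 5, 0, 6, 8, 4]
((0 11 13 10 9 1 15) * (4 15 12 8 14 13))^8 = (15)(1 12 8 14 13 10 9) = [0, 12, 2, 3, 4, 5, 6, 7, 14, 1, 9, 11, 8, 10, 13, 15]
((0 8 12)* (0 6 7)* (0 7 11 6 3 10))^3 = [3, 1, 2, 8, 4, 5, 11, 7, 10, 9, 12, 6, 0] = (0 3 8 10 12)(6 11)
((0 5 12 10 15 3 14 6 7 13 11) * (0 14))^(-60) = [0, 1, 2, 3, 4, 5, 6, 7, 8, 9, 10, 11, 12, 13, 14, 15] = (15)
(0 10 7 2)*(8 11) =(0 10 7 2)(8 11) =[10, 1, 0, 3, 4, 5, 6, 2, 11, 9, 7, 8]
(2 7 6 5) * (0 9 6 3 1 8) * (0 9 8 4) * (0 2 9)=(0 8)(1 4 2 7 3)(5 9 6)=[8, 4, 7, 1, 2, 9, 5, 3, 0, 6]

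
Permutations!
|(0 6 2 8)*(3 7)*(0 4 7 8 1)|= 4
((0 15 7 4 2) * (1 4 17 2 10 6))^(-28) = (0 7 2 15 17) = [7, 1, 15, 3, 4, 5, 6, 2, 8, 9, 10, 11, 12, 13, 14, 17, 16, 0]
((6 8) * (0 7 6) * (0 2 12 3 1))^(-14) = [6, 7, 3, 0, 4, 5, 2, 8, 12, 9, 10, 11, 1] = (0 6 2 3)(1 7 8 12)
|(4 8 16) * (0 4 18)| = |(0 4 8 16 18)| = 5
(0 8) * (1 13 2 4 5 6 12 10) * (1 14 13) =(0 8)(2 4 5 6 12 10 14 13) =[8, 1, 4, 3, 5, 6, 12, 7, 0, 9, 14, 11, 10, 2, 13]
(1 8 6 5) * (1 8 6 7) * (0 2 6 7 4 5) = (0 2 6)(1 7)(4 5 8) = [2, 7, 6, 3, 5, 8, 0, 1, 4]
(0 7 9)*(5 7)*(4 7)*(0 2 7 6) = (0 5 4 6)(2 7 9) = [5, 1, 7, 3, 6, 4, 0, 9, 8, 2]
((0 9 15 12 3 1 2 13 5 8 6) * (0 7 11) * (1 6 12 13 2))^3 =(0 13 12 7 9 5 3 11 15 8 6) =[13, 1, 2, 11, 4, 3, 0, 9, 6, 5, 10, 15, 7, 12, 14, 8]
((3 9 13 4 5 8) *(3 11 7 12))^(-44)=[0, 1, 2, 9, 5, 8, 6, 12, 11, 13, 10, 7, 3, 4]=(3 9 13 4 5 8 11 7 12)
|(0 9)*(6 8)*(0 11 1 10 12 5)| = |(0 9 11 1 10 12 5)(6 8)| = 14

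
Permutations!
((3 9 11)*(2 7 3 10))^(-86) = (2 11 3)(7 10 9) = [0, 1, 11, 2, 4, 5, 6, 10, 8, 7, 9, 3]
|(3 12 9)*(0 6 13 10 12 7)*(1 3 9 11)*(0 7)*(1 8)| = |(0 6 13 10 12 11 8 1 3)| = 9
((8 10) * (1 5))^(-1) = [0, 5, 2, 3, 4, 1, 6, 7, 10, 9, 8] = (1 5)(8 10)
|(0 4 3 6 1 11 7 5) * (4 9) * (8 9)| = 10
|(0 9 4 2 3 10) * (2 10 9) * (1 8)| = |(0 2 3 9 4 10)(1 8)| = 6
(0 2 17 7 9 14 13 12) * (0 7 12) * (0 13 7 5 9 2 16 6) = (0 16 6)(2 17 12 5 9 14 7) = [16, 1, 17, 3, 4, 9, 0, 2, 8, 14, 10, 11, 5, 13, 7, 15, 6, 12]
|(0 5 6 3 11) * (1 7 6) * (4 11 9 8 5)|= 21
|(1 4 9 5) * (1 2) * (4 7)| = 6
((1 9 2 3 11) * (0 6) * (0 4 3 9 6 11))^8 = [1, 4, 2, 11, 0, 5, 3, 7, 8, 9, 10, 6] = (0 1 4)(3 11 6)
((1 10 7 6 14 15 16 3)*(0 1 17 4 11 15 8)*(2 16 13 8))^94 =(0 6 3 15 1 14 17 13 10 2 4 8 7 16 11) =[6, 14, 4, 15, 8, 5, 3, 16, 7, 9, 2, 0, 12, 10, 17, 1, 11, 13]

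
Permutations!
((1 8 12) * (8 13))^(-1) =[0, 12, 2, 3, 4, 5, 6, 7, 13, 9, 10, 11, 8, 1] =(1 12 8 13)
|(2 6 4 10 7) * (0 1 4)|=|(0 1 4 10 7 2 6)|=7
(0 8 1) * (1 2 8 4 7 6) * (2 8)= (8)(0 4 7 6 1)= [4, 0, 2, 3, 7, 5, 1, 6, 8]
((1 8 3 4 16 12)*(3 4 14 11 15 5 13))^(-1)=(1 12 16 4 8)(3 13 5 15 11 14)=[0, 12, 2, 13, 8, 15, 6, 7, 1, 9, 10, 14, 16, 5, 3, 11, 4]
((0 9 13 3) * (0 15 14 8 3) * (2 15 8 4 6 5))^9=(2 4)(3 8)(5 14)(6 15)=[0, 1, 4, 8, 2, 14, 15, 7, 3, 9, 10, 11, 12, 13, 5, 6]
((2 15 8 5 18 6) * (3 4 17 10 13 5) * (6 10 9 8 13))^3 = [0, 1, 5, 9, 8, 6, 13, 7, 17, 4, 15, 11, 12, 10, 14, 18, 16, 3, 2] = (2 5 6 13 10 15 18)(3 9 4 8 17)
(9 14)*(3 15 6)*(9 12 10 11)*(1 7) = [0, 7, 2, 15, 4, 5, 3, 1, 8, 14, 11, 9, 10, 13, 12, 6] = (1 7)(3 15 6)(9 14 12 10 11)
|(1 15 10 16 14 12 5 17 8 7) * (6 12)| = 11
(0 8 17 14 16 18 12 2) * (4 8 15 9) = (0 15 9 4 8 17 14 16 18 12 2) = [15, 1, 0, 3, 8, 5, 6, 7, 17, 4, 10, 11, 2, 13, 16, 9, 18, 14, 12]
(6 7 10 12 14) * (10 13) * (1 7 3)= (1 7 13 10 12 14 6 3)= [0, 7, 2, 1, 4, 5, 3, 13, 8, 9, 12, 11, 14, 10, 6]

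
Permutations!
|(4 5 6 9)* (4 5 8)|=|(4 8)(5 6 9)|=6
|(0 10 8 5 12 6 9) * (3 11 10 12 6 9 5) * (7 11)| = |(0 12 9)(3 7 11 10 8)(5 6)| = 30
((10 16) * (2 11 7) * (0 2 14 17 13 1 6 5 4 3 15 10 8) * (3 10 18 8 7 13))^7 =(0 4 15 1 14 2 10 18 6 17 11 16 8 5 3 13 7) =[4, 14, 10, 13, 15, 3, 17, 0, 5, 9, 18, 16, 12, 7, 2, 1, 8, 11, 6]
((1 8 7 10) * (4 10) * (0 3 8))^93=[8, 3, 2, 7, 1, 5, 6, 10, 4, 9, 0]=(0 8 4 1 3 7 10)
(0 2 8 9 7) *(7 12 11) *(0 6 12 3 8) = [2, 1, 0, 8, 4, 5, 12, 6, 9, 3, 10, 7, 11] = (0 2)(3 8 9)(6 12 11 7)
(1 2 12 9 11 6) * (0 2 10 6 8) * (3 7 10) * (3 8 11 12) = (0 2 3 7 10 6 1 8)(9 12) = [2, 8, 3, 7, 4, 5, 1, 10, 0, 12, 6, 11, 9]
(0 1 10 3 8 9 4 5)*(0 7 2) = (0 1 10 3 8 9 4 5 7 2) = [1, 10, 0, 8, 5, 7, 6, 2, 9, 4, 3]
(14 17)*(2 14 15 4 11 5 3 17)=(2 14)(3 17 15 4 11 5)=[0, 1, 14, 17, 11, 3, 6, 7, 8, 9, 10, 5, 12, 13, 2, 4, 16, 15]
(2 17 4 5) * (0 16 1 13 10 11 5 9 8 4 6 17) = [16, 13, 0, 3, 9, 2, 17, 7, 4, 8, 11, 5, 12, 10, 14, 15, 1, 6] = (0 16 1 13 10 11 5 2)(4 9 8)(6 17)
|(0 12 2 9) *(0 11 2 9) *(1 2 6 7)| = 8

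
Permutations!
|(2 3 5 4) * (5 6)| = 5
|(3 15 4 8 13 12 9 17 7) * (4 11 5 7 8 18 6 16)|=|(3 15 11 5 7)(4 18 6 16)(8 13 12 9 17)|=20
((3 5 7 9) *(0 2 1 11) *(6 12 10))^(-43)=(0 2 1 11)(3 5 7 9)(6 10 12)=[2, 11, 1, 5, 4, 7, 10, 9, 8, 3, 12, 0, 6]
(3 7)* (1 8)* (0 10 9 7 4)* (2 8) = (0 10 9 7 3 4)(1 2 8) = [10, 2, 8, 4, 0, 5, 6, 3, 1, 7, 9]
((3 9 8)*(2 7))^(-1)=(2 7)(3 8 9)=[0, 1, 7, 8, 4, 5, 6, 2, 9, 3]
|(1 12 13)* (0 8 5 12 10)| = |(0 8 5 12 13 1 10)| = 7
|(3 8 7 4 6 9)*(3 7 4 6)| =3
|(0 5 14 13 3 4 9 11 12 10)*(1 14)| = |(0 5 1 14 13 3 4 9 11 12 10)| = 11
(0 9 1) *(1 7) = [9, 0, 2, 3, 4, 5, 6, 1, 8, 7] = (0 9 7 1)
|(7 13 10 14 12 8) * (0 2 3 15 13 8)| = 8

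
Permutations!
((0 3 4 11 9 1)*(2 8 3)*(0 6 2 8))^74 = [3, 2, 8, 11, 9, 5, 0, 7, 4, 6, 10, 1] = (0 3 11 1 2 8 4 9 6)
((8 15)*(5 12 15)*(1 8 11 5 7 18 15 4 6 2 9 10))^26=[0, 1, 2, 3, 4, 5, 6, 7, 8, 9, 10, 11, 12, 13, 14, 15, 16, 17, 18]=(18)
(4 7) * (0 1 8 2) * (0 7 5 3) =(0 1 8 2 7 4 5 3) =[1, 8, 7, 0, 5, 3, 6, 4, 2]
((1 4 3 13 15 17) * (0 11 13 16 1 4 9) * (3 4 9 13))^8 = (0 9 17 15 13 1 16 3 11) = [9, 16, 2, 11, 4, 5, 6, 7, 8, 17, 10, 0, 12, 1, 14, 13, 3, 15]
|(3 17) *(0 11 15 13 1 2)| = |(0 11 15 13 1 2)(3 17)| = 6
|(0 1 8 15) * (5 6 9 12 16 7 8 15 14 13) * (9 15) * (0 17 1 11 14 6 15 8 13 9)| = |(0 11 14 9 12 16 7 13 5 15 17 1)(6 8)| = 12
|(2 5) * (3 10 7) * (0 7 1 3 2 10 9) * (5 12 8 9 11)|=|(0 7 2 12 8 9)(1 3 11 5 10)|=30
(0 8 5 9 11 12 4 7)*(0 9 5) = [8, 1, 2, 3, 7, 5, 6, 9, 0, 11, 10, 12, 4] = (0 8)(4 7 9 11 12)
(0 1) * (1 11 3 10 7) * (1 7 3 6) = [11, 0, 2, 10, 4, 5, 1, 7, 8, 9, 3, 6] = (0 11 6 1)(3 10)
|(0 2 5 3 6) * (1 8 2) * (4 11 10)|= |(0 1 8 2 5 3 6)(4 11 10)|= 21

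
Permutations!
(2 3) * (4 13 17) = (2 3)(4 13 17) = [0, 1, 3, 2, 13, 5, 6, 7, 8, 9, 10, 11, 12, 17, 14, 15, 16, 4]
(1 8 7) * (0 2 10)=(0 2 10)(1 8 7)=[2, 8, 10, 3, 4, 5, 6, 1, 7, 9, 0]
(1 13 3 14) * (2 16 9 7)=(1 13 3 14)(2 16 9 7)=[0, 13, 16, 14, 4, 5, 6, 2, 8, 7, 10, 11, 12, 3, 1, 15, 9]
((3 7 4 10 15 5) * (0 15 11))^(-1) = (0 11 10 4 7 3 5 15) = [11, 1, 2, 5, 7, 15, 6, 3, 8, 9, 4, 10, 12, 13, 14, 0]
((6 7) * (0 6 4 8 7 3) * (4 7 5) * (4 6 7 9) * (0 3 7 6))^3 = (0 9 5 7 8 6 4) = [9, 1, 2, 3, 0, 7, 4, 8, 6, 5]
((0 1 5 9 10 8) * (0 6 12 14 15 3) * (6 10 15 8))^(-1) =(0 3 15 9 5 1)(6 10 8 14 12) =[3, 0, 2, 15, 4, 1, 10, 7, 14, 5, 8, 11, 6, 13, 12, 9]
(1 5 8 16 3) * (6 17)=(1 5 8 16 3)(6 17)=[0, 5, 2, 1, 4, 8, 17, 7, 16, 9, 10, 11, 12, 13, 14, 15, 3, 6]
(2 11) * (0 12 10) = (0 12 10)(2 11) = [12, 1, 11, 3, 4, 5, 6, 7, 8, 9, 0, 2, 10]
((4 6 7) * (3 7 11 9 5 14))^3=(3 6 5 7 11 14 4 9)=[0, 1, 2, 6, 9, 7, 5, 11, 8, 3, 10, 14, 12, 13, 4]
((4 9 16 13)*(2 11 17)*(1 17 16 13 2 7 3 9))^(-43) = (1 4 13 9 3 7 17)(2 16 11) = [0, 4, 16, 7, 13, 5, 6, 17, 8, 3, 10, 2, 12, 9, 14, 15, 11, 1]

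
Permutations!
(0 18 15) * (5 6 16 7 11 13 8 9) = (0 18 15)(5 6 16 7 11 13 8 9) = [18, 1, 2, 3, 4, 6, 16, 11, 9, 5, 10, 13, 12, 8, 14, 0, 7, 17, 15]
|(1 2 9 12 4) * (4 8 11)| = 7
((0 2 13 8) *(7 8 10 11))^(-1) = [8, 1, 0, 3, 4, 5, 6, 11, 7, 9, 13, 10, 12, 2] = (0 8 7 11 10 13 2)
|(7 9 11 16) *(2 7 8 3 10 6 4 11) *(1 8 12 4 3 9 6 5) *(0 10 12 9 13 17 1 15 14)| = |(0 10 5 15 14)(1 8 13 17)(2 7 6 3 12 4 11 16 9)| = 180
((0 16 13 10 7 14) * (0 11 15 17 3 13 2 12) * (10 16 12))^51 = (0 12)(2 10 7 14 11 15 17 3 13 16) = [12, 1, 10, 13, 4, 5, 6, 14, 8, 9, 7, 15, 0, 16, 11, 17, 2, 3]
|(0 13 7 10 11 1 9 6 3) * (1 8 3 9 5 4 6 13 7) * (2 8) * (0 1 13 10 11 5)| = |(13)(0 7 11 2 8 3 1)(4 6 9 10 5)| = 35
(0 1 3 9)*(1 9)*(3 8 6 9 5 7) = [5, 8, 2, 1, 4, 7, 9, 3, 6, 0] = (0 5 7 3 1 8 6 9)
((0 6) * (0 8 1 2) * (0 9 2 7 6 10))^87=(0 10)(1 8 6 7)(2 9)=[10, 8, 9, 3, 4, 5, 7, 1, 6, 2, 0]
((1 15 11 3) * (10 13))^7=[0, 3, 2, 11, 4, 5, 6, 7, 8, 9, 13, 15, 12, 10, 14, 1]=(1 3 11 15)(10 13)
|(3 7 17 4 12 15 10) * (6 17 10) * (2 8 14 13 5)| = 15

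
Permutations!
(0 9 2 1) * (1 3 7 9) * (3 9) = [1, 0, 9, 7, 4, 5, 6, 3, 8, 2] = (0 1)(2 9)(3 7)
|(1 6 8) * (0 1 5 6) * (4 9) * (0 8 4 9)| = |(9)(0 1 8 5 6 4)| = 6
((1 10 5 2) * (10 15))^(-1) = (1 2 5 10 15) = [0, 2, 5, 3, 4, 10, 6, 7, 8, 9, 15, 11, 12, 13, 14, 1]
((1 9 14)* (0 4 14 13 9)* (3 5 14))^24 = (14) = [0, 1, 2, 3, 4, 5, 6, 7, 8, 9, 10, 11, 12, 13, 14]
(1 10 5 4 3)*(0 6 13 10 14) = (0 6 13 10 5 4 3 1 14) = [6, 14, 2, 1, 3, 4, 13, 7, 8, 9, 5, 11, 12, 10, 0]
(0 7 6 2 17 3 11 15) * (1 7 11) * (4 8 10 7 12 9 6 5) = (0 11 15)(1 12 9 6 2 17 3)(4 8 10 7 5) = [11, 12, 17, 1, 8, 4, 2, 5, 10, 6, 7, 15, 9, 13, 14, 0, 16, 3]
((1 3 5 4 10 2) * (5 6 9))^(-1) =(1 2 10 4 5 9 6 3) =[0, 2, 10, 1, 5, 9, 3, 7, 8, 6, 4]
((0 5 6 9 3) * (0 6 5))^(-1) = (3 9 6) = [0, 1, 2, 9, 4, 5, 3, 7, 8, 6]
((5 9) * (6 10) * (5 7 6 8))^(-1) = [0, 1, 2, 3, 4, 8, 7, 9, 10, 5, 6] = (5 8 10 6 7 9)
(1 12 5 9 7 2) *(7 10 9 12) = [0, 7, 1, 3, 4, 12, 6, 2, 8, 10, 9, 11, 5] = (1 7 2)(5 12)(9 10)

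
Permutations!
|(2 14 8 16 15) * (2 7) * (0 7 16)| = 10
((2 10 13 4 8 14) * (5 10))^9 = [0, 1, 10, 3, 14, 13, 6, 7, 2, 9, 4, 11, 12, 8, 5] = (2 10 4 14 5 13 8)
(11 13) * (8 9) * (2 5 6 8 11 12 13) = (2 5 6 8 9 11)(12 13) = [0, 1, 5, 3, 4, 6, 8, 7, 9, 11, 10, 2, 13, 12]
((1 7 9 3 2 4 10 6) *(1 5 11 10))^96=[0, 1, 2, 3, 4, 5, 6, 7, 8, 9, 10, 11]=(11)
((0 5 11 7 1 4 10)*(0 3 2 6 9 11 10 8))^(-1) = [8, 7, 3, 10, 1, 0, 2, 11, 4, 6, 5, 9] = (0 8 4 1 7 11 9 6 2 3 10 5)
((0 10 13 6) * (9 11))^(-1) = (0 6 13 10)(9 11) = [6, 1, 2, 3, 4, 5, 13, 7, 8, 11, 0, 9, 12, 10]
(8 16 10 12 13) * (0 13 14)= [13, 1, 2, 3, 4, 5, 6, 7, 16, 9, 12, 11, 14, 8, 0, 15, 10]= (0 13 8 16 10 12 14)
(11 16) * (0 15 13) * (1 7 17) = (0 15 13)(1 7 17)(11 16) = [15, 7, 2, 3, 4, 5, 6, 17, 8, 9, 10, 16, 12, 0, 14, 13, 11, 1]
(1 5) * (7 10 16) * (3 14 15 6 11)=(1 5)(3 14 15 6 11)(7 10 16)=[0, 5, 2, 14, 4, 1, 11, 10, 8, 9, 16, 3, 12, 13, 15, 6, 7]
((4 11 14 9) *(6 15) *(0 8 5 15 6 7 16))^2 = [5, 1, 2, 3, 14, 7, 6, 0, 15, 11, 10, 9, 12, 13, 4, 16, 8] = (0 5 7)(4 14)(8 15 16)(9 11)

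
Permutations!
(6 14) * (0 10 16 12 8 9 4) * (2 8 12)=(0 10 16 2 8 9 4)(6 14)=[10, 1, 8, 3, 0, 5, 14, 7, 9, 4, 16, 11, 12, 13, 6, 15, 2]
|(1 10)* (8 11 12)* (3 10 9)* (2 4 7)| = 12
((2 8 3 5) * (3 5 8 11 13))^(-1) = (2 5 8 3 13 11) = [0, 1, 5, 13, 4, 8, 6, 7, 3, 9, 10, 2, 12, 11]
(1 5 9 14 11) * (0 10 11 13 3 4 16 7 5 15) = (0 10 11 1 15)(3 4 16 7 5 9 14 13) = [10, 15, 2, 4, 16, 9, 6, 5, 8, 14, 11, 1, 12, 3, 13, 0, 7]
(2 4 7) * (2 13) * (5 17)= (2 4 7 13)(5 17)= [0, 1, 4, 3, 7, 17, 6, 13, 8, 9, 10, 11, 12, 2, 14, 15, 16, 5]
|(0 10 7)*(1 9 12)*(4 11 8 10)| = 6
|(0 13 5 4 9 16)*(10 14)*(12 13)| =14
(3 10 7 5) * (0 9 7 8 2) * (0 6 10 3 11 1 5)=(0 9 7)(1 5 11)(2 6 10 8)=[9, 5, 6, 3, 4, 11, 10, 0, 2, 7, 8, 1]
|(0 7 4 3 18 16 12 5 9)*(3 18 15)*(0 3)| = 10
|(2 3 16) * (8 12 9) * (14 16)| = 12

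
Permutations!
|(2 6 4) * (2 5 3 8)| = 6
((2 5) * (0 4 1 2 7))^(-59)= (0 4 1 2 5 7)= [4, 2, 5, 3, 1, 7, 6, 0]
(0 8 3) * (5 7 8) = (0 5 7 8 3) = [5, 1, 2, 0, 4, 7, 6, 8, 3]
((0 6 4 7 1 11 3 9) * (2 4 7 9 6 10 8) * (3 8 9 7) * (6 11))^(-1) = (0 9 10)(1 7 4 2 8 11 3 6) = [9, 7, 8, 6, 2, 5, 1, 4, 11, 10, 0, 3]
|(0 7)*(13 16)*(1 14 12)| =6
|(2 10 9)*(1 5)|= |(1 5)(2 10 9)|= 6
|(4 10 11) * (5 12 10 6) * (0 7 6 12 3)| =20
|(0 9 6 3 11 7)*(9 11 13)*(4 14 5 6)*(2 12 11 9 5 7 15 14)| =|(0 9 4 2 12 11 15 14 7)(3 13 5 6)| =36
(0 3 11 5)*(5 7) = (0 3 11 7 5) = [3, 1, 2, 11, 4, 0, 6, 5, 8, 9, 10, 7]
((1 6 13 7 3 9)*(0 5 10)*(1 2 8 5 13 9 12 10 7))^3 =(0 6 8 3)(1 2 7 10)(5 12 13 9) =[6, 2, 7, 0, 4, 12, 8, 10, 3, 5, 1, 11, 13, 9]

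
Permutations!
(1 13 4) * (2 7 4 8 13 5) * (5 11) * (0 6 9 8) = (0 6 9 8 13)(1 11 5 2 7 4) = [6, 11, 7, 3, 1, 2, 9, 4, 13, 8, 10, 5, 12, 0]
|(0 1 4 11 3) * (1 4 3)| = |(0 4 11 1 3)| = 5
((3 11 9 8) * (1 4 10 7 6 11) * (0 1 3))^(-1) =(0 8 9 11 6 7 10 4 1) =[8, 0, 2, 3, 1, 5, 7, 10, 9, 11, 4, 6]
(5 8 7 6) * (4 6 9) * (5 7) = [0, 1, 2, 3, 6, 8, 7, 9, 5, 4] = (4 6 7 9)(5 8)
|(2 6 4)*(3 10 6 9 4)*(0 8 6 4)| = |(0 8 6 3 10 4 2 9)| = 8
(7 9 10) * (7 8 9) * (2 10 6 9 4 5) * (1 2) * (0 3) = (0 3)(1 2 10 8 4 5)(6 9) = [3, 2, 10, 0, 5, 1, 9, 7, 4, 6, 8]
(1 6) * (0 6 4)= (0 6 1 4)= [6, 4, 2, 3, 0, 5, 1]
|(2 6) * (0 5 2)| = |(0 5 2 6)| = 4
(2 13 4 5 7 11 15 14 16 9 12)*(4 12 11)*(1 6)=(1 6)(2 13 12)(4 5 7)(9 11 15 14 16)=[0, 6, 13, 3, 5, 7, 1, 4, 8, 11, 10, 15, 2, 12, 16, 14, 9]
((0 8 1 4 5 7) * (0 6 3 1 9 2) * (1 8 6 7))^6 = [0, 1, 2, 3, 4, 5, 6, 7, 8, 9] = (9)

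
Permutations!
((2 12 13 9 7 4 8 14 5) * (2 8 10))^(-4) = (2 9 10 13 4 12 7)(5 14 8) = [0, 1, 9, 3, 12, 14, 6, 2, 5, 10, 13, 11, 7, 4, 8]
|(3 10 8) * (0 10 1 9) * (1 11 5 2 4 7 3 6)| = 6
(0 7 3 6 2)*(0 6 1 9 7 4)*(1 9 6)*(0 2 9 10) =(0 4 2 1 6 9 7 3 10) =[4, 6, 1, 10, 2, 5, 9, 3, 8, 7, 0]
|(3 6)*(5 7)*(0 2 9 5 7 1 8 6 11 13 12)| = |(0 2 9 5 1 8 6 3 11 13 12)| = 11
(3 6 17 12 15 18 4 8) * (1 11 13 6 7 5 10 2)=(1 11 13 6 17 12 15 18 4 8 3 7 5 10 2)=[0, 11, 1, 7, 8, 10, 17, 5, 3, 9, 2, 13, 15, 6, 14, 18, 16, 12, 4]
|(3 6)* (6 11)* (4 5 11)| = |(3 4 5 11 6)| = 5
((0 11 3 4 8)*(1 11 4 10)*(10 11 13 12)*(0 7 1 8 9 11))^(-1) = [3, 7, 2, 11, 0, 5, 6, 8, 10, 4, 12, 9, 13, 1] = (0 3 11 9 4)(1 7 8 10 12 13)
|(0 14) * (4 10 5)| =6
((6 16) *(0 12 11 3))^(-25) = (0 3 11 12)(6 16) = [3, 1, 2, 11, 4, 5, 16, 7, 8, 9, 10, 12, 0, 13, 14, 15, 6]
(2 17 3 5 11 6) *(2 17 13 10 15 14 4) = (2 13 10 15 14 4)(3 5 11 6 17) = [0, 1, 13, 5, 2, 11, 17, 7, 8, 9, 15, 6, 12, 10, 4, 14, 16, 3]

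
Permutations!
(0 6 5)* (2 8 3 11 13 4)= (0 6 5)(2 8 3 11 13 4)= [6, 1, 8, 11, 2, 0, 5, 7, 3, 9, 10, 13, 12, 4]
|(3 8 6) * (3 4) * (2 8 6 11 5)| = |(2 8 11 5)(3 6 4)| = 12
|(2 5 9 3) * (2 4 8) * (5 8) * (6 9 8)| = |(2 6 9 3 4 5 8)| = 7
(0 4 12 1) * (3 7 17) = (0 4 12 1)(3 7 17) = [4, 0, 2, 7, 12, 5, 6, 17, 8, 9, 10, 11, 1, 13, 14, 15, 16, 3]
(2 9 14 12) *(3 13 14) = (2 9 3 13 14 12) = [0, 1, 9, 13, 4, 5, 6, 7, 8, 3, 10, 11, 2, 14, 12]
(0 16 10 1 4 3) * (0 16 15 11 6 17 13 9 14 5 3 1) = (0 15 11 6 17 13 9 14 5 3 16 10)(1 4) = [15, 4, 2, 16, 1, 3, 17, 7, 8, 14, 0, 6, 12, 9, 5, 11, 10, 13]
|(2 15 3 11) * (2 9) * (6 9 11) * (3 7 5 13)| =|(2 15 7 5 13 3 6 9)| =8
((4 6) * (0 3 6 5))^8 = (0 4 3 5 6) = [4, 1, 2, 5, 3, 6, 0]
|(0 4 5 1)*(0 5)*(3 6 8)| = 6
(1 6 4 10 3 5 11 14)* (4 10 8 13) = (1 6 10 3 5 11 14)(4 8 13) = [0, 6, 2, 5, 8, 11, 10, 7, 13, 9, 3, 14, 12, 4, 1]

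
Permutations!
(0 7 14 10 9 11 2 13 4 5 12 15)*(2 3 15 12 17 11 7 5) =(0 5 17 11 3 15)(2 13 4)(7 14 10 9) =[5, 1, 13, 15, 2, 17, 6, 14, 8, 7, 9, 3, 12, 4, 10, 0, 16, 11]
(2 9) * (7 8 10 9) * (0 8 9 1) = (0 8 10 1)(2 7 9) = [8, 0, 7, 3, 4, 5, 6, 9, 10, 2, 1]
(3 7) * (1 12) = [0, 12, 2, 7, 4, 5, 6, 3, 8, 9, 10, 11, 1] = (1 12)(3 7)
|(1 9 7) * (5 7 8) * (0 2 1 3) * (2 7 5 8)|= 3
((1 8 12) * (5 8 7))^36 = (1 7 5 8 12) = [0, 7, 2, 3, 4, 8, 6, 5, 12, 9, 10, 11, 1]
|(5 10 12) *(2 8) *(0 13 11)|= 6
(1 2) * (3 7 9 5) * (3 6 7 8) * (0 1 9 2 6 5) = [1, 6, 9, 8, 4, 5, 7, 2, 3, 0] = (0 1 6 7 2 9)(3 8)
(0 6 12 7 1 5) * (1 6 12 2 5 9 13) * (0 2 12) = (1 9 13)(2 5)(6 12 7) = [0, 9, 5, 3, 4, 2, 12, 6, 8, 13, 10, 11, 7, 1]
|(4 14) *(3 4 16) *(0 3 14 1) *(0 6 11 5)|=14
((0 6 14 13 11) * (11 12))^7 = (0 6 14 13 12 11) = [6, 1, 2, 3, 4, 5, 14, 7, 8, 9, 10, 0, 11, 12, 13]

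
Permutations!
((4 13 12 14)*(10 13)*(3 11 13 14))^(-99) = (14)(3 11 13 12) = [0, 1, 2, 11, 4, 5, 6, 7, 8, 9, 10, 13, 3, 12, 14]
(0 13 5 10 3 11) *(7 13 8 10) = (0 8 10 3 11)(5 7 13) = [8, 1, 2, 11, 4, 7, 6, 13, 10, 9, 3, 0, 12, 5]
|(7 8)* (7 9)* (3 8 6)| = 5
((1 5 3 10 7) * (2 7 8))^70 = (10) = [0, 1, 2, 3, 4, 5, 6, 7, 8, 9, 10]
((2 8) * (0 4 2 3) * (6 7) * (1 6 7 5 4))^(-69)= (0 5 8 1 4 3 6 2)= [5, 4, 0, 6, 3, 8, 2, 7, 1]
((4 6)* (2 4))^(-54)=[0, 1, 2, 3, 4, 5, 6]=(6)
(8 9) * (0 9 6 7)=(0 9 8 6 7)=[9, 1, 2, 3, 4, 5, 7, 0, 6, 8]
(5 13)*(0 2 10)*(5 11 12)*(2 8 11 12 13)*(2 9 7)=(0 8 11 13 12 5 9 7 2 10)=[8, 1, 10, 3, 4, 9, 6, 2, 11, 7, 0, 13, 5, 12]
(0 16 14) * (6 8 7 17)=(0 16 14)(6 8 7 17)=[16, 1, 2, 3, 4, 5, 8, 17, 7, 9, 10, 11, 12, 13, 0, 15, 14, 6]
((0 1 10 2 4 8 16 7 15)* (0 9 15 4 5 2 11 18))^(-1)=[18, 0, 5, 3, 7, 2, 6, 16, 4, 15, 1, 10, 12, 13, 14, 9, 8, 17, 11]=(0 18 11 10 1)(2 5)(4 7 16 8)(9 15)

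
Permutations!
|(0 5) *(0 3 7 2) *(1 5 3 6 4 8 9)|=|(0 3 7 2)(1 5 6 4 8 9)|=12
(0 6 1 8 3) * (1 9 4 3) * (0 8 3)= (0 6 9 4)(1 3 8)= [6, 3, 2, 8, 0, 5, 9, 7, 1, 4]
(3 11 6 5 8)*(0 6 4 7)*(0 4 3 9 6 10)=(0 10)(3 11)(4 7)(5 8 9 6)=[10, 1, 2, 11, 7, 8, 5, 4, 9, 6, 0, 3]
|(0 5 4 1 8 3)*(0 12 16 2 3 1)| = |(0 5 4)(1 8)(2 3 12 16)| = 12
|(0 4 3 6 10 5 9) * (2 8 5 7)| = |(0 4 3 6 10 7 2 8 5 9)| = 10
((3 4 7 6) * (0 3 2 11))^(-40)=[4, 1, 0, 7, 6, 5, 11, 2, 8, 9, 10, 3]=(0 4 6 11 3 7 2)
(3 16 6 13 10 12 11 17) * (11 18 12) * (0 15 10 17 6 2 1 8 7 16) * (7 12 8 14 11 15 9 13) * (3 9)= (0 3)(1 14 11 6 7 16 2)(8 12 18)(9 13 17)(10 15)= [3, 14, 1, 0, 4, 5, 7, 16, 12, 13, 15, 6, 18, 17, 11, 10, 2, 9, 8]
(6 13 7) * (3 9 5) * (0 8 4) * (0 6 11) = (0 8 4 6 13 7 11)(3 9 5) = [8, 1, 2, 9, 6, 3, 13, 11, 4, 5, 10, 0, 12, 7]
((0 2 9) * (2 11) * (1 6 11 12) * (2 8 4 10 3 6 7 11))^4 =(0 11 3)(1 4 2)(6 12 8)(7 10 9) =[11, 4, 1, 0, 2, 5, 12, 10, 6, 7, 9, 3, 8]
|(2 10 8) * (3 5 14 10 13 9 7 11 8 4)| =|(2 13 9 7 11 8)(3 5 14 10 4)| =30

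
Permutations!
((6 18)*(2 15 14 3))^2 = [0, 1, 14, 15, 4, 5, 6, 7, 8, 9, 10, 11, 12, 13, 2, 3, 16, 17, 18] = (18)(2 14)(3 15)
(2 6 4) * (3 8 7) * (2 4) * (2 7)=[0, 1, 6, 8, 4, 5, 7, 3, 2]=(2 6 7 3 8)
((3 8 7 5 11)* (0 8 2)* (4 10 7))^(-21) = (0 11 10)(2 5 4)(3 7 8) = [11, 1, 5, 7, 2, 4, 6, 8, 3, 9, 0, 10]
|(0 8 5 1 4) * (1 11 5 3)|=10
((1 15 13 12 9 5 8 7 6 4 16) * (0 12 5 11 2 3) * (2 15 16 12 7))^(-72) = (16)(0 11 3 9 2 12 8 4 5 6 13 7 15) = [11, 1, 12, 9, 5, 6, 13, 15, 4, 2, 10, 3, 8, 7, 14, 0, 16]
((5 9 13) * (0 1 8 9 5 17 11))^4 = (0 13 1 17 8 11 9) = [13, 17, 2, 3, 4, 5, 6, 7, 11, 0, 10, 9, 12, 1, 14, 15, 16, 8]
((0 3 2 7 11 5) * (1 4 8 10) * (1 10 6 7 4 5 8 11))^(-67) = (0 4 6 5 2 8 1 3 11 7) = [4, 3, 8, 11, 6, 2, 5, 0, 1, 9, 10, 7]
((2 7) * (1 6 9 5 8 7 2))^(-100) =(1 9 8)(5 7 6) =[0, 9, 2, 3, 4, 7, 5, 6, 1, 8]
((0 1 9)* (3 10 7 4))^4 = (10)(0 1 9) = [1, 9, 2, 3, 4, 5, 6, 7, 8, 0, 10]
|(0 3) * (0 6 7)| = |(0 3 6 7)| = 4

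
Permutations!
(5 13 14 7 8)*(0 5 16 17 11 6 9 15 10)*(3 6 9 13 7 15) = (0 5 7 8 16 17 11 9 3 6 13 14 15 10) = [5, 1, 2, 6, 4, 7, 13, 8, 16, 3, 0, 9, 12, 14, 15, 10, 17, 11]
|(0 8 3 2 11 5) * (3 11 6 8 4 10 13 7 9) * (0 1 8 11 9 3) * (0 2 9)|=|(0 4 10 13 7 3 9 2 6 11 5 1 8)|=13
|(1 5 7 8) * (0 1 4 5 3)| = |(0 1 3)(4 5 7 8)| = 12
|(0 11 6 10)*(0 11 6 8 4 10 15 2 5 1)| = 12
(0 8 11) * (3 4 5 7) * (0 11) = [8, 1, 2, 4, 5, 7, 6, 3, 0, 9, 10, 11] = (11)(0 8)(3 4 5 7)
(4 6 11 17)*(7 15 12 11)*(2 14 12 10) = [0, 1, 14, 3, 6, 5, 7, 15, 8, 9, 2, 17, 11, 13, 12, 10, 16, 4] = (2 14 12 11 17 4 6 7 15 10)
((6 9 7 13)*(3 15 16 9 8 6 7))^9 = (3 15 16 9)(6 8)(7 13) = [0, 1, 2, 15, 4, 5, 8, 13, 6, 3, 10, 11, 12, 7, 14, 16, 9]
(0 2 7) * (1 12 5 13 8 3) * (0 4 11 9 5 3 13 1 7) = [2, 12, 0, 7, 11, 1, 6, 4, 13, 5, 10, 9, 3, 8] = (0 2)(1 12 3 7 4 11 9 5)(8 13)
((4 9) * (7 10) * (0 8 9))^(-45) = (0 4 9 8)(7 10) = [4, 1, 2, 3, 9, 5, 6, 10, 0, 8, 7]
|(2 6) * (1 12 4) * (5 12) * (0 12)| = |(0 12 4 1 5)(2 6)| = 10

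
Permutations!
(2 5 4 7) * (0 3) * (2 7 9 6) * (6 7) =[3, 1, 5, 0, 9, 4, 2, 6, 8, 7] =(0 3)(2 5 4 9 7 6)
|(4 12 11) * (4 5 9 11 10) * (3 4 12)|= 6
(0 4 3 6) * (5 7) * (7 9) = (0 4 3 6)(5 9 7) = [4, 1, 2, 6, 3, 9, 0, 5, 8, 7]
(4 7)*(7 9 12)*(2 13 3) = (2 13 3)(4 9 12 7) = [0, 1, 13, 2, 9, 5, 6, 4, 8, 12, 10, 11, 7, 3]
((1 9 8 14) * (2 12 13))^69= [0, 9, 2, 3, 4, 5, 6, 7, 14, 8, 10, 11, 12, 13, 1]= (1 9 8 14)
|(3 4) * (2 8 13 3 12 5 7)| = 8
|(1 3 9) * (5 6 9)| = 5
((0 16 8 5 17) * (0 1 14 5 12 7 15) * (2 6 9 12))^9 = (1 14 5 17) = [0, 14, 2, 3, 4, 17, 6, 7, 8, 9, 10, 11, 12, 13, 5, 15, 16, 1]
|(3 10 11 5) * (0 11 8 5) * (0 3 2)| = |(0 11 3 10 8 5 2)| = 7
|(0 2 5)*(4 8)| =|(0 2 5)(4 8)| =6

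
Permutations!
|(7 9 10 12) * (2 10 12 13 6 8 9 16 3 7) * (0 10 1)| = 9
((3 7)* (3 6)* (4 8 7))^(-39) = (3 4 8 7 6) = [0, 1, 2, 4, 8, 5, 3, 6, 7]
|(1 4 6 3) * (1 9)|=5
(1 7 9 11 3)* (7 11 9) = (1 11 3) = [0, 11, 2, 1, 4, 5, 6, 7, 8, 9, 10, 3]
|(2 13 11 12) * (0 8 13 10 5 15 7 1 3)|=|(0 8 13 11 12 2 10 5 15 7 1 3)|=12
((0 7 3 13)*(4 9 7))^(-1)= (0 13 3 7 9 4)= [13, 1, 2, 7, 0, 5, 6, 9, 8, 4, 10, 11, 12, 3]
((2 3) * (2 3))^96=(3)=[0, 1, 2, 3]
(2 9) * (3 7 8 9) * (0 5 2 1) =(0 5 2 3 7 8 9 1) =[5, 0, 3, 7, 4, 2, 6, 8, 9, 1]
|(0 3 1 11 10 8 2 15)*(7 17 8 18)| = 11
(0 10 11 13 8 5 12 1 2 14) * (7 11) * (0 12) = (0 10 7 11 13 8 5)(1 2 14 12) = [10, 2, 14, 3, 4, 0, 6, 11, 5, 9, 7, 13, 1, 8, 12]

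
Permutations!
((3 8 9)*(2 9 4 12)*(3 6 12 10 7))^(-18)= (2 6)(3 4 7 8 10)(9 12)= [0, 1, 6, 4, 7, 5, 2, 8, 10, 12, 3, 11, 9]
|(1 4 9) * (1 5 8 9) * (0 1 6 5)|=|(0 1 4 6 5 8 9)|=7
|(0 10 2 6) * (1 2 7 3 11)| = 8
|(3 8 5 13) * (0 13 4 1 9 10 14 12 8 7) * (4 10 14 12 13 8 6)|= |(0 8 5 10 12 6 4 1 9 14 13 3 7)|= 13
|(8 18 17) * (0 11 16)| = |(0 11 16)(8 18 17)| = 3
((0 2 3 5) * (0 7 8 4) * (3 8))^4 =(8)(3 5 7) =[0, 1, 2, 5, 4, 7, 6, 3, 8]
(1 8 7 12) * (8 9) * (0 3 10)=(0 3 10)(1 9 8 7 12)=[3, 9, 2, 10, 4, 5, 6, 12, 7, 8, 0, 11, 1]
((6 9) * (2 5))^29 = [0, 1, 5, 3, 4, 2, 9, 7, 8, 6] = (2 5)(6 9)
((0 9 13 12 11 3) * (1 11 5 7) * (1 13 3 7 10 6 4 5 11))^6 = (4 10)(5 6)(7 12)(11 13) = [0, 1, 2, 3, 10, 6, 5, 12, 8, 9, 4, 13, 7, 11]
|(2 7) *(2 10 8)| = |(2 7 10 8)| = 4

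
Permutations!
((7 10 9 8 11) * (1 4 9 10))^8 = (1 9 11)(4 8 7) = [0, 9, 2, 3, 8, 5, 6, 4, 7, 11, 10, 1]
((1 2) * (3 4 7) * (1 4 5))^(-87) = (1 7)(2 3)(4 5) = [0, 7, 3, 2, 5, 4, 6, 1]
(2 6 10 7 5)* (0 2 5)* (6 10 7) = (0 2 10 6 7) = [2, 1, 10, 3, 4, 5, 7, 0, 8, 9, 6]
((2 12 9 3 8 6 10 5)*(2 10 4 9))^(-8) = [0, 1, 2, 6, 3, 5, 9, 7, 4, 8, 10, 11, 12] = (12)(3 6 9 8 4)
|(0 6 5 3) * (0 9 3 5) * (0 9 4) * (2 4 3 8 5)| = 7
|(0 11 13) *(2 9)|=6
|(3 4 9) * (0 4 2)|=|(0 4 9 3 2)|=5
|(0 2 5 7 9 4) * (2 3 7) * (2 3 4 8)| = |(0 4)(2 5 3 7 9 8)| = 6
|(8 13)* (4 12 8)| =|(4 12 8 13)| =4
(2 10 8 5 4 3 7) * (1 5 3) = [0, 5, 10, 7, 1, 4, 6, 2, 3, 9, 8] = (1 5 4)(2 10 8 3 7)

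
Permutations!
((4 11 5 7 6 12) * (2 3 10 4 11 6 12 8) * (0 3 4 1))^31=(0 1 10 3)(2 8 6 4)(5 11 12 7)=[1, 10, 8, 0, 2, 11, 4, 5, 6, 9, 3, 12, 7]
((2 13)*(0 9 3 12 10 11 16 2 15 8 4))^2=(0 3 10 16 13 8)(2 15 4 9 12 11)=[3, 1, 15, 10, 9, 5, 6, 7, 0, 12, 16, 2, 11, 8, 14, 4, 13]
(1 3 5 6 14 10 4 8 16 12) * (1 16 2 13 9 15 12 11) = (1 3 5 6 14 10 4 8 2 13 9 15 12 16 11) = [0, 3, 13, 5, 8, 6, 14, 7, 2, 15, 4, 1, 16, 9, 10, 12, 11]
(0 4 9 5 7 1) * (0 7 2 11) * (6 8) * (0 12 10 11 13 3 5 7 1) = (0 4 9 7)(2 13 3 5)(6 8)(10 11 12) = [4, 1, 13, 5, 9, 2, 8, 0, 6, 7, 11, 12, 10, 3]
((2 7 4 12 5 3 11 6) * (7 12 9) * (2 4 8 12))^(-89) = (3 11 6 4 9 7 8 12 5) = [0, 1, 2, 11, 9, 3, 4, 8, 12, 7, 10, 6, 5]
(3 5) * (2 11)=(2 11)(3 5)=[0, 1, 11, 5, 4, 3, 6, 7, 8, 9, 10, 2]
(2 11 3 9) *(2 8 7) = (2 11 3 9 8 7) = [0, 1, 11, 9, 4, 5, 6, 2, 7, 8, 10, 3]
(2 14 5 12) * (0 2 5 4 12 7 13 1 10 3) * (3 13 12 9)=(0 2 14 4 9 3)(1 10 13)(5 7 12)=[2, 10, 14, 0, 9, 7, 6, 12, 8, 3, 13, 11, 5, 1, 4]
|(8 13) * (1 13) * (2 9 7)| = 3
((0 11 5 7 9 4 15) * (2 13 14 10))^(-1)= (0 15 4 9 7 5 11)(2 10 14 13)= [15, 1, 10, 3, 9, 11, 6, 5, 8, 7, 14, 0, 12, 2, 13, 4]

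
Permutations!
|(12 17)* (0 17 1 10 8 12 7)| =|(0 17 7)(1 10 8 12)| =12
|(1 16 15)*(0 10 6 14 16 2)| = |(0 10 6 14 16 15 1 2)| = 8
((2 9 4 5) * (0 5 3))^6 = (9) = [0, 1, 2, 3, 4, 5, 6, 7, 8, 9]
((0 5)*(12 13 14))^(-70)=(12 14 13)=[0, 1, 2, 3, 4, 5, 6, 7, 8, 9, 10, 11, 14, 12, 13]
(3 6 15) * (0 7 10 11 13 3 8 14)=(0 7 10 11 13 3 6 15 8 14)=[7, 1, 2, 6, 4, 5, 15, 10, 14, 9, 11, 13, 12, 3, 0, 8]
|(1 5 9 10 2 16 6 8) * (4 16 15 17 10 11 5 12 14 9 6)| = |(1 12 14 9 11 5 6 8)(2 15 17 10)(4 16)| = 8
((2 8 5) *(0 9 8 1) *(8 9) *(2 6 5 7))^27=(9)(0 7 1 8 2)(5 6)=[7, 8, 0, 3, 4, 6, 5, 1, 2, 9]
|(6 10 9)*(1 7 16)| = |(1 7 16)(6 10 9)| = 3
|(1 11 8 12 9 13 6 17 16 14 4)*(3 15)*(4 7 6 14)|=12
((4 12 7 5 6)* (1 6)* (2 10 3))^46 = (1 7 4)(2 10 3)(5 12 6) = [0, 7, 10, 2, 1, 12, 5, 4, 8, 9, 3, 11, 6]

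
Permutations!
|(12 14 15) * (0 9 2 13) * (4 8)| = |(0 9 2 13)(4 8)(12 14 15)| = 12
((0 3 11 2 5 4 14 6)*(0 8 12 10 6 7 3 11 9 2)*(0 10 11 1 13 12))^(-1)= (0 8 6 10 11 12 13 1)(2 9 3 7 14 4 5)= [8, 0, 9, 7, 5, 2, 10, 14, 6, 3, 11, 12, 13, 1, 4]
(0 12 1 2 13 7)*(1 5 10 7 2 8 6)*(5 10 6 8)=(0 12 10 7)(1 5 6)(2 13)=[12, 5, 13, 3, 4, 6, 1, 0, 8, 9, 7, 11, 10, 2]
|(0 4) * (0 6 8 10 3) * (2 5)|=|(0 4 6 8 10 3)(2 5)|=6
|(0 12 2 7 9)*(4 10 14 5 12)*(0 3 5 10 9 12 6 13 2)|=|(0 4 9 3 5 6 13 2 7 12)(10 14)|=10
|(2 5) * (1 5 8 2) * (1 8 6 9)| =|(1 5 8 2 6 9)| =6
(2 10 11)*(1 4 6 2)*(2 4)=(1 2 10 11)(4 6)=[0, 2, 10, 3, 6, 5, 4, 7, 8, 9, 11, 1]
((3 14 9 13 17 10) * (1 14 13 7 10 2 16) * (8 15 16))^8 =[0, 2, 10, 14, 4, 5, 6, 16, 3, 15, 1, 11, 12, 9, 8, 13, 17, 7] =(1 2 10)(3 14 8)(7 16 17)(9 15 13)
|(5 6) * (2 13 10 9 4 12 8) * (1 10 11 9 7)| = 42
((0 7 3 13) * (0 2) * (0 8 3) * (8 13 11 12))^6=[0, 1, 2, 12, 4, 5, 6, 7, 11, 9, 10, 8, 3, 13]=(13)(3 12)(8 11)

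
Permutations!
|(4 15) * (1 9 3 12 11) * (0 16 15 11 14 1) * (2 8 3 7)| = |(0 16 15 4 11)(1 9 7 2 8 3 12 14)| = 40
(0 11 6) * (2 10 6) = (0 11 2 10 6) = [11, 1, 10, 3, 4, 5, 0, 7, 8, 9, 6, 2]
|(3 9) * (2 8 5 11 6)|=10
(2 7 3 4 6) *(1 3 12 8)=(1 3 4 6 2 7 12 8)=[0, 3, 7, 4, 6, 5, 2, 12, 1, 9, 10, 11, 8]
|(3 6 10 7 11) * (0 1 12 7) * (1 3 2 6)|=9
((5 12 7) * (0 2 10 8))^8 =(5 7 12) =[0, 1, 2, 3, 4, 7, 6, 12, 8, 9, 10, 11, 5]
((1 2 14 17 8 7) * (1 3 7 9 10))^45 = (1 17 10 14 9 2 8)(3 7) = [0, 17, 8, 7, 4, 5, 6, 3, 1, 2, 14, 11, 12, 13, 9, 15, 16, 10]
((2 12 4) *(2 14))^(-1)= (2 14 4 12)= [0, 1, 14, 3, 12, 5, 6, 7, 8, 9, 10, 11, 2, 13, 4]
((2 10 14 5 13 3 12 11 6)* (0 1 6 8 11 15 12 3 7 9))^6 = (15)(0 5 6 7 10)(1 13 2 9 14) = [5, 13, 9, 3, 4, 6, 7, 10, 8, 14, 0, 11, 12, 2, 1, 15]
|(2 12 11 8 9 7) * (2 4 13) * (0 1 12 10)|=|(0 1 12 11 8 9 7 4 13 2 10)|=11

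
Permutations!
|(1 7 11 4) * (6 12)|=4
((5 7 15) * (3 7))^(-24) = (15) = [0, 1, 2, 3, 4, 5, 6, 7, 8, 9, 10, 11, 12, 13, 14, 15]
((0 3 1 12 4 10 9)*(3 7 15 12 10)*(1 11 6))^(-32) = (0 7 15 12 4 3 11 6 1 10 9) = [7, 10, 2, 11, 3, 5, 1, 15, 8, 0, 9, 6, 4, 13, 14, 12]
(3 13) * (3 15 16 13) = (13 15 16) = [0, 1, 2, 3, 4, 5, 6, 7, 8, 9, 10, 11, 12, 15, 14, 16, 13]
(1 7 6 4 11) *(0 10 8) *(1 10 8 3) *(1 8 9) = (0 9 1 7 6 4 11 10 3 8) = [9, 7, 2, 8, 11, 5, 4, 6, 0, 1, 3, 10]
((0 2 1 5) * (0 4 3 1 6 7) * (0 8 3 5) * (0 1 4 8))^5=(0 2 6 7)(3 4 5 8)=[2, 1, 6, 4, 5, 8, 7, 0, 3]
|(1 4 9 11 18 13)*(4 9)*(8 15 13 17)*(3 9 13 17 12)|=|(1 13)(3 9 11 18 12)(8 15 17)|=30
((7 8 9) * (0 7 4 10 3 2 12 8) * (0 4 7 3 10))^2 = (0 2 8 7)(3 12 9 4) = [2, 1, 8, 12, 3, 5, 6, 0, 7, 4, 10, 11, 9]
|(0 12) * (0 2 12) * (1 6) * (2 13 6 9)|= 6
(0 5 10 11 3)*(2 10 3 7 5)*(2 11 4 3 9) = (0 11 7 5 9 2 10 4 3) = [11, 1, 10, 0, 3, 9, 6, 5, 8, 2, 4, 7]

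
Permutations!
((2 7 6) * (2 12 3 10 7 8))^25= (12)(2 8)= [0, 1, 8, 3, 4, 5, 6, 7, 2, 9, 10, 11, 12]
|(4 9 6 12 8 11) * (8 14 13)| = |(4 9 6 12 14 13 8 11)| = 8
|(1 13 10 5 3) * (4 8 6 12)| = |(1 13 10 5 3)(4 8 6 12)| = 20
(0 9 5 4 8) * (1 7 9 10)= (0 10 1 7 9 5 4 8)= [10, 7, 2, 3, 8, 4, 6, 9, 0, 5, 1]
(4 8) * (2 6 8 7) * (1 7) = (1 7 2 6 8 4) = [0, 7, 6, 3, 1, 5, 8, 2, 4]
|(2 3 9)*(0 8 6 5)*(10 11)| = |(0 8 6 5)(2 3 9)(10 11)| = 12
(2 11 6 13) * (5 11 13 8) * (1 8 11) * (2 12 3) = (1 8 5)(2 13 12 3)(6 11) = [0, 8, 13, 2, 4, 1, 11, 7, 5, 9, 10, 6, 3, 12]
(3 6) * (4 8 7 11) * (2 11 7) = [0, 1, 11, 6, 8, 5, 3, 7, 2, 9, 10, 4] = (2 11 4 8)(3 6)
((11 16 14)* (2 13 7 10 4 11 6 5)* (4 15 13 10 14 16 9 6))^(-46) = [0, 1, 6, 3, 7, 9, 11, 15, 8, 4, 5, 14, 12, 10, 13, 2, 16] = (16)(2 6 11 14 13 10 5 9 4 7 15)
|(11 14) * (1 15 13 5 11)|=6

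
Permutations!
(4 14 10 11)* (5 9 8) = (4 14 10 11)(5 9 8) = [0, 1, 2, 3, 14, 9, 6, 7, 5, 8, 11, 4, 12, 13, 10]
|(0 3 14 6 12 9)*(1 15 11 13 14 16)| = 11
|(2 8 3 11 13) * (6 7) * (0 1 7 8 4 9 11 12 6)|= 60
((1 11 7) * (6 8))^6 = (11) = [0, 1, 2, 3, 4, 5, 6, 7, 8, 9, 10, 11]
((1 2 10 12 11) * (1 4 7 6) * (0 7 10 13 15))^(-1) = (0 15 13 2 1 6 7)(4 11 12 10) = [15, 6, 1, 3, 11, 5, 7, 0, 8, 9, 4, 12, 10, 2, 14, 13]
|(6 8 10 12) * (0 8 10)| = 6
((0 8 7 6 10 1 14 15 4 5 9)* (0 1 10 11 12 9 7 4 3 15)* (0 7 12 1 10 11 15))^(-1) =(0 3 15 6 7 14 1 11 10 9 12 5 4 8) =[3, 11, 2, 15, 8, 4, 7, 14, 0, 12, 9, 10, 5, 13, 1, 6]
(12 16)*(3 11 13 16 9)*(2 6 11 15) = (2 6 11 13 16 12 9 3 15) = [0, 1, 6, 15, 4, 5, 11, 7, 8, 3, 10, 13, 9, 16, 14, 2, 12]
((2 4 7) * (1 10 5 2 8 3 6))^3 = [0, 2, 8, 10, 3, 7, 5, 6, 1, 9, 4] = (1 2 8)(3 10 4)(5 7 6)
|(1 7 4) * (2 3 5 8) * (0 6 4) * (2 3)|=|(0 6 4 1 7)(3 5 8)|=15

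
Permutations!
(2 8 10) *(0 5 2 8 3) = [5, 1, 3, 0, 4, 2, 6, 7, 10, 9, 8] = (0 5 2 3)(8 10)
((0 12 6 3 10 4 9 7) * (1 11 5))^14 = [9, 5, 2, 12, 3, 11, 0, 4, 8, 10, 6, 1, 7] = (0 9 10 6)(1 5 11)(3 12 7 4)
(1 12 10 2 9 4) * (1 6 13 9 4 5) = (1 12 10 2 4 6 13 9 5) = [0, 12, 4, 3, 6, 1, 13, 7, 8, 5, 2, 11, 10, 9]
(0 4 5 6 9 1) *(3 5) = (0 4 3 5 6 9 1) = [4, 0, 2, 5, 3, 6, 9, 7, 8, 1]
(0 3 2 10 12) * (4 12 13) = (0 3 2 10 13 4 12) = [3, 1, 10, 2, 12, 5, 6, 7, 8, 9, 13, 11, 0, 4]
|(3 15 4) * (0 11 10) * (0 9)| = 12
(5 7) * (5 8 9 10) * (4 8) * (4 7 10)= (4 8 9)(5 10)= [0, 1, 2, 3, 8, 10, 6, 7, 9, 4, 5]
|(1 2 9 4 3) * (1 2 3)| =5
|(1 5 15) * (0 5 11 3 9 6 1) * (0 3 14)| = |(0 5 15 3 9 6 1 11 14)| = 9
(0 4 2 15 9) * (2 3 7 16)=[4, 1, 15, 7, 3, 5, 6, 16, 8, 0, 10, 11, 12, 13, 14, 9, 2]=(0 4 3 7 16 2 15 9)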